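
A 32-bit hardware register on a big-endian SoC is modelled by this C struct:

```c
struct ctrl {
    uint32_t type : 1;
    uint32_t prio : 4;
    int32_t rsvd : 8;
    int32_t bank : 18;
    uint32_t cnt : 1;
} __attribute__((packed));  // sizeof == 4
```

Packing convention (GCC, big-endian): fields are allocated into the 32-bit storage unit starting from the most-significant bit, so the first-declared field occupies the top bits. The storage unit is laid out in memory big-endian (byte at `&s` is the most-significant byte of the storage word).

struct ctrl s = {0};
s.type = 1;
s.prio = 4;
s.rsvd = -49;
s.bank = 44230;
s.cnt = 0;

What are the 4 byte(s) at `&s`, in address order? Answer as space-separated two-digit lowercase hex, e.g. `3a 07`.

a6 79 59 8c

[31+:1] type=1 & 0x1 = 0x1; word=0x80000000
[27+:4] prio=4 & 0xf = 0x4; word=0xa0000000
[19+:8] rsvd=-49 & 0xff = 0xcf; word=0xa6780000
[1+:18] bank=44230 & 0x3ffff = 0xacc6; word=0xa679598c
[0+:1] cnt=0 & 0x1 = 0x0; word=0xa679598c
word = 0xa679598c → big-endian bytes:
  [0]=0xa6  [1]=0x79  [2]=0x59  [3]=0x8c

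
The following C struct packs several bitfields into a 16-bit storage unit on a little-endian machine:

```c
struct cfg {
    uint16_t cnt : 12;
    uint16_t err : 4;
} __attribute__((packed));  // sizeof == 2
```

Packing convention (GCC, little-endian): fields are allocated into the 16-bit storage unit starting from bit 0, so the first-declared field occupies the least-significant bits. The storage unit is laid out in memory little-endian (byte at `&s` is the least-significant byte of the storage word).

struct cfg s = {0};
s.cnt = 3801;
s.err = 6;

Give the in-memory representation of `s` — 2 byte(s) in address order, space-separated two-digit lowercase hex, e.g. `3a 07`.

d9 6e

[0+:12] cnt=3801 & 0xfff = 0xed9; word=0x0ed9
[12+:4] err=6 & 0xf = 0x6; word=0x6ed9
word = 0x6ed9 → little-endian bytes:
  [0]=0xd9  [1]=0x6e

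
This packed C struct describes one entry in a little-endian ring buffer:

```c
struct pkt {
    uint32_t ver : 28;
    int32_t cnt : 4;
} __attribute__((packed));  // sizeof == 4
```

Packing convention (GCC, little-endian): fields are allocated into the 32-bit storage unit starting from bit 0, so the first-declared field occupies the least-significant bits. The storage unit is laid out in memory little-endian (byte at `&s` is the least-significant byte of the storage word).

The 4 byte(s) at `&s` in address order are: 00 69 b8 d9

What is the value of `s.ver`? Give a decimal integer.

[0]=0x00 [1]=0x69 [2]=0xb8 [3]=0xd9 (little-endian) → word 0xd9b86900
ver:28 @ bit 0 → (0xd9b86900>>0)&0xfffffff = 0x9b86900  ←
cnt:4 @ bit 28 → (0xd9b86900>>28)&0xf = 0xd

163080448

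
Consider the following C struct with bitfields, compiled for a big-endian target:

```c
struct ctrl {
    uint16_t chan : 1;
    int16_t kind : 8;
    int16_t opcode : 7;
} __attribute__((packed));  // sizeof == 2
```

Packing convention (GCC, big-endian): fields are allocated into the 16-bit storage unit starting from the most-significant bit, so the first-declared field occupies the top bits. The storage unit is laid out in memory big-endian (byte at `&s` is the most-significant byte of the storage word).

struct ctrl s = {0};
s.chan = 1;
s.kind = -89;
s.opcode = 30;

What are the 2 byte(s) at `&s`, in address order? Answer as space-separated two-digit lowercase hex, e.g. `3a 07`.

chan (1b) val=1 bits=0x1 at bit 15: 0x8000
kind (8b) val=-89 bits=0xa7 at bit 7: 0xd380
opcode (7b) val=30 bits=0x1e at bit 0: 0xd39e
word = 0xd39e → big-endian bytes:
  [0]=0xd3  [1]=0x9e

d3 9e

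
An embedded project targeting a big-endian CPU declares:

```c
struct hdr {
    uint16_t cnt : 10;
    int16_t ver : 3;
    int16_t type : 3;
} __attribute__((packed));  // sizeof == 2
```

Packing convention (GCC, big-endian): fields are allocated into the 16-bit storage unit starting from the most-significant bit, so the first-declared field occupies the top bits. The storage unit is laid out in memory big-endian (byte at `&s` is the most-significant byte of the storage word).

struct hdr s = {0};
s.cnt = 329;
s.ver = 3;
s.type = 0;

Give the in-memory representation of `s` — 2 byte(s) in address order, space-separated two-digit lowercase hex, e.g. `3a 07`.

cnt (10b) val=329 bits=0x149 at bit 6: 0x5240
ver (3b) val=3 bits=0x3 at bit 3: 0x5258
type (3b) val=0 bits=0x0 at bit 0: 0x5258
word = 0x5258 → big-endian bytes:
  [0]=0x52  [1]=0x58

52 58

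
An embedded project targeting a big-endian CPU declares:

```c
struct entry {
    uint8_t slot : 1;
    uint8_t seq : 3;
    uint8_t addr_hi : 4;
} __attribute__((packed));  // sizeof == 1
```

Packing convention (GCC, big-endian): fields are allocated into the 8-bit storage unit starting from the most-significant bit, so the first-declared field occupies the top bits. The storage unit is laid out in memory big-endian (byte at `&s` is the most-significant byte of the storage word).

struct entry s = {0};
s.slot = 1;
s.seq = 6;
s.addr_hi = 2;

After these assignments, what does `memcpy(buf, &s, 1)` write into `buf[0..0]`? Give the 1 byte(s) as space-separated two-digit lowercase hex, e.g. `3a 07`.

slot:1 = 1 → 0x1 << 7 → word 0x80
seq:3 = 6 → 0x6 << 4 → word 0xe0
addr_hi:4 = 2 → 0x2 << 0 → word 0xe2
word = 0xe2 → big-endian bytes:
  [0]=0xe2

e2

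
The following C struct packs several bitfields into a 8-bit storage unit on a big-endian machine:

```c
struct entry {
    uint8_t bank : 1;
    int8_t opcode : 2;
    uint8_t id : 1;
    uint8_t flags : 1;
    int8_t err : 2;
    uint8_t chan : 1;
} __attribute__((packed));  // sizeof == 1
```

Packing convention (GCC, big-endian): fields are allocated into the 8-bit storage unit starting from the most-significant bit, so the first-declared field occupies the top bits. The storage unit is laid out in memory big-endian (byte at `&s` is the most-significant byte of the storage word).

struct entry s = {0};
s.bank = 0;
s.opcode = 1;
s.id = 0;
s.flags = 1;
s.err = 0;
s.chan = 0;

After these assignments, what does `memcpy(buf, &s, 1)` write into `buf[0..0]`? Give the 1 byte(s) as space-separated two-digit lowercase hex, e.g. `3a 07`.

[7+:1] bank=0 & 0x1 = 0x0; word=0x00
[5+:2] opcode=1 & 0x3 = 0x1; word=0x20
[4+:1] id=0 & 0x1 = 0x0; word=0x20
[3+:1] flags=1 & 0x1 = 0x1; word=0x28
[1+:2] err=0 & 0x3 = 0x0; word=0x28
[0+:1] chan=0 & 0x1 = 0x0; word=0x28
word = 0x28 → big-endian bytes:
  [0]=0x28

28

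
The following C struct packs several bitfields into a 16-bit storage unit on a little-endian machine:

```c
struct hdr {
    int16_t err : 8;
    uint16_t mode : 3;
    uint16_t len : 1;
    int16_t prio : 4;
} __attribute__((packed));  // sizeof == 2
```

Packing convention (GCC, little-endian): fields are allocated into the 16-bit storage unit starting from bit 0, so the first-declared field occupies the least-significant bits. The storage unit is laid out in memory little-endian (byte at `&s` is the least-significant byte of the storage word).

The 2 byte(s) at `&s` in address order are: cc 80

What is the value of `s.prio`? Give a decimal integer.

-8

[0]=0xcc [1]=0x80 (little-endian) → word 0x80cc
err:8 @ bit 0 → (0x80cc>>0)&0xff = 0xcc
mode:3 @ bit 8 → (0x80cc>>8)&0x7 = 0x0
len:1 @ bit 11 → (0x80cc>>11)&0x1 = 0x0
prio:4 @ bit 12 → (0x80cc>>12)&0xf = 0x8  ←
prio signed 4b, MSB=1: 8 - 16 = -8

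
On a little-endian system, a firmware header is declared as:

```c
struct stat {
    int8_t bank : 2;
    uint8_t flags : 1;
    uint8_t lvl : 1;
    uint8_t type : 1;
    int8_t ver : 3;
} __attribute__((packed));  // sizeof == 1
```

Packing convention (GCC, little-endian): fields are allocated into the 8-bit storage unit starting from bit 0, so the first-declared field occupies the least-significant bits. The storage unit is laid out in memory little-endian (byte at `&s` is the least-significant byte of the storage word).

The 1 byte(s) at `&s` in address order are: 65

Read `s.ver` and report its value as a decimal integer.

[0]=0x65 (little-endian) → word 0x65
bank [0+:2] = (word>>0) & 0x3 = 1
flags [2+:1] = (word>>2) & 0x1 = 1
lvl [3+:1] = (word>>3) & 0x1 = 0
type [4+:1] = (word>>4) & 0x1 = 0
ver [5+:3] = (word>>5) & 0x7 = 3  ←
ver signed 3b, MSB=0: value = 3

3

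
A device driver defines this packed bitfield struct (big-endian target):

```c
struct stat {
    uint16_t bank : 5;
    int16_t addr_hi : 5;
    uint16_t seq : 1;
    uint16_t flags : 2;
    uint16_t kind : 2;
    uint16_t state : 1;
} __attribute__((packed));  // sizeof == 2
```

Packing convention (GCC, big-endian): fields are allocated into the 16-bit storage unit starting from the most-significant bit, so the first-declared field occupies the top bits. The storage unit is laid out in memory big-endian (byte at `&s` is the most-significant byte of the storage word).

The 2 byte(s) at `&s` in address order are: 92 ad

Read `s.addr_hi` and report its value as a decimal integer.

10

[0]=0x92 [1]=0xad (big-endian) → word 0x92ad
bank:5 @ bit 11 → (0x92ad>>11)&0x1f = 0x12
addr_hi:5 @ bit 6 → (0x92ad>>6)&0x1f = 0xa  ←
seq:1 @ bit 5 → (0x92ad>>5)&0x1 = 0x1
flags:2 @ bit 3 → (0x92ad>>3)&0x3 = 0x1
kind:2 @ bit 1 → (0x92ad>>1)&0x3 = 0x2
state:1 @ bit 0 → (0x92ad>>0)&0x1 = 0x1
addr_hi signed 5b, MSB=0: value = 10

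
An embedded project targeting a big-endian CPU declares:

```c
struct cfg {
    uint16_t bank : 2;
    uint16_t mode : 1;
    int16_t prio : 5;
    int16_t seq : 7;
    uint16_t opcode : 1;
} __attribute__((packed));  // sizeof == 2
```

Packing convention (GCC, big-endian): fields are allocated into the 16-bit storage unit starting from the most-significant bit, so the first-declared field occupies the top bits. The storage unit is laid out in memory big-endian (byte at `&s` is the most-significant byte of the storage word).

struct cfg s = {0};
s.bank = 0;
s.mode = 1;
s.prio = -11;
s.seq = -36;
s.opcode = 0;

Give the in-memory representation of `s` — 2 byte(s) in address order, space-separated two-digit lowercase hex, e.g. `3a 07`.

bank:2 = 0 → 0x0 << 14 → word 0x0000
mode:1 = 1 → 0x1 << 13 → word 0x2000
prio:5 = -11 → 0x15 << 8 → word 0x3500
seq:7 = -36 → 0x5c << 1 → word 0x35b8
opcode:1 = 0 → 0x0 << 0 → word 0x35b8
word = 0x35b8 → big-endian bytes:
  [0]=0x35  [1]=0xb8

35 b8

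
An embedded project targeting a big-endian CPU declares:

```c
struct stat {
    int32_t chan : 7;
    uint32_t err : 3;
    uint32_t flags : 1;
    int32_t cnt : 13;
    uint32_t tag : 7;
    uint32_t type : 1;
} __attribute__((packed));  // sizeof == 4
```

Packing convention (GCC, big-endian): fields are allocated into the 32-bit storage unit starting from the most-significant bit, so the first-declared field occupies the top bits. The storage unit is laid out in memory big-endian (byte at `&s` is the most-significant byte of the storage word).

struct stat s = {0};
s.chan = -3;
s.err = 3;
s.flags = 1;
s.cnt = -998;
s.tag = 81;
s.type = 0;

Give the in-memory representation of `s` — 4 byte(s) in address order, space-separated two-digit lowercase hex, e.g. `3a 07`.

chan:7 = -3 → 0x7d << 25 → word 0xfa000000
err:3 = 3 → 0x3 << 22 → word 0xfac00000
flags:1 = 1 → 0x1 << 21 → word 0xfae00000
cnt:13 = -998 → 0x1c1a << 8 → word 0xfafc1a00
tag:7 = 81 → 0x51 << 1 → word 0xfafc1aa2
type:1 = 0 → 0x0 << 0 → word 0xfafc1aa2
word = 0xfafc1aa2 → big-endian bytes:
  [0]=0xfa  [1]=0xfc  [2]=0x1a  [3]=0xa2

fa fc 1a a2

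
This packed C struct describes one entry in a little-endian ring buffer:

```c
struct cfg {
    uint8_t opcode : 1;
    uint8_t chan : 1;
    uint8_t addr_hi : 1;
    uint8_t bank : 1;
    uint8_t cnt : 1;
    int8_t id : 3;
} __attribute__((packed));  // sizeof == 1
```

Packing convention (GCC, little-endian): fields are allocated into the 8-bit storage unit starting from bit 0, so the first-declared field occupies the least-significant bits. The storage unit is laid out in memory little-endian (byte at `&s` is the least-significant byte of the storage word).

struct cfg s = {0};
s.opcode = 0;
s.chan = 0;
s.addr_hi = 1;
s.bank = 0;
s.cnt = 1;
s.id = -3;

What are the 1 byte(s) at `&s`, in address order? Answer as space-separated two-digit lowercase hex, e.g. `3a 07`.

b4

[0+:1] opcode=0 & 0x1 = 0x0; word=0x00
[1+:1] chan=0 & 0x1 = 0x0; word=0x00
[2+:1] addr_hi=1 & 0x1 = 0x1; word=0x04
[3+:1] bank=0 & 0x1 = 0x0; word=0x04
[4+:1] cnt=1 & 0x1 = 0x1; word=0x14
[5+:3] id=-3 & 0x7 = 0x5; word=0xb4
word = 0xb4 → little-endian bytes:
  [0]=0xb4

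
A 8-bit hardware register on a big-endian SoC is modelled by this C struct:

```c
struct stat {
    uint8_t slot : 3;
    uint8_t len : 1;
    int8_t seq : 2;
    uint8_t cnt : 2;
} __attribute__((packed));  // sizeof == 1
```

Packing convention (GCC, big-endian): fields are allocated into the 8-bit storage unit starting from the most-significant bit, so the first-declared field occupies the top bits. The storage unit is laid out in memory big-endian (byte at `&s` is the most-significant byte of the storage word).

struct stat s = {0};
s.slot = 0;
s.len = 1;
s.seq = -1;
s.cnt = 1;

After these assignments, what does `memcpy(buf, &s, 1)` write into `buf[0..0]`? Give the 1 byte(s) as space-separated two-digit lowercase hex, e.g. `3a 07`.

1d

[5+:3] slot=0 & 0x7 = 0x0; word=0x00
[4+:1] len=1 & 0x1 = 0x1; word=0x10
[2+:2] seq=-1 & 0x3 = 0x3; word=0x1c
[0+:2] cnt=1 & 0x3 = 0x1; word=0x1d
word = 0x1d → big-endian bytes:
  [0]=0x1d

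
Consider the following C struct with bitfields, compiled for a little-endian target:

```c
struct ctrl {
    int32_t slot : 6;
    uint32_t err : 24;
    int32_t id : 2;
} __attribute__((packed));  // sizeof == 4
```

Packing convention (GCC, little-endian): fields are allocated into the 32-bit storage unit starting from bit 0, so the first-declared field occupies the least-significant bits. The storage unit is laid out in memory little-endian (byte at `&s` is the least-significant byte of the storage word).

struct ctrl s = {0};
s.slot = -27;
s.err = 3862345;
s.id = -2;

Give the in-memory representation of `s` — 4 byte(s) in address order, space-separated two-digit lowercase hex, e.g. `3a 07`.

65 d2 bb 8e

[0+:6] slot=-27 & 0x3f = 0x25; word=0x00000025
[6+:24] err=3862345 & 0xffffff = 0x3aef49; word=0x0ebbd265
[30+:2] id=-2 & 0x3 = 0x2; word=0x8ebbd265
word = 0x8ebbd265 → little-endian bytes:
  [0]=0x65  [1]=0xd2  [2]=0xbb  [3]=0x8e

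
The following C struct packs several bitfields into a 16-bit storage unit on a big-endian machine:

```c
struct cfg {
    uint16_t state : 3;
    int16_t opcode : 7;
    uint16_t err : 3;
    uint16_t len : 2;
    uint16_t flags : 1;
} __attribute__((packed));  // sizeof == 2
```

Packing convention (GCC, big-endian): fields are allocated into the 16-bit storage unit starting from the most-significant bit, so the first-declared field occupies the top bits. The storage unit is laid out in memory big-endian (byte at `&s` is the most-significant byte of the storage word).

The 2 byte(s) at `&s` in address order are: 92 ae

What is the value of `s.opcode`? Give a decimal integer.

[0]=0x92 [1]=0xae (big-endian) → word 0x92ae
state [13+:3] = (word>>13) & 0x7 = 4
opcode [6+:7] = (word>>6) & 0x7f = 74  ←
err [3+:3] = (word>>3) & 0x7 = 5
len [1+:2] = (word>>1) & 0x3 = 3
flags [0+:1] = (word>>0) & 0x1 = 0
opcode signed 7b, MSB=1: 74 - 128 = -54

-54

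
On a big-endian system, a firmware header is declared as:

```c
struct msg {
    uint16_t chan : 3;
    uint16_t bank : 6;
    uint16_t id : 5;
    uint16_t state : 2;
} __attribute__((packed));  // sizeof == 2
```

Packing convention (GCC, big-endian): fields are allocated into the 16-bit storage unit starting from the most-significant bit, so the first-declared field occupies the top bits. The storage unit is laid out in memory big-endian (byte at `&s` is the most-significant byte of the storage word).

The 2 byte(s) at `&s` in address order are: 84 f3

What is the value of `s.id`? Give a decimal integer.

[0]=0x84 [1]=0xf3 (big-endian) → word 0x84f3
chan [13+:3] = (word>>13) & 0x7 = 4
bank [7+:6] = (word>>7) & 0x3f = 9
id [2+:5] = (word>>2) & 0x1f = 28  ←
state [0+:2] = (word>>0) & 0x3 = 3

28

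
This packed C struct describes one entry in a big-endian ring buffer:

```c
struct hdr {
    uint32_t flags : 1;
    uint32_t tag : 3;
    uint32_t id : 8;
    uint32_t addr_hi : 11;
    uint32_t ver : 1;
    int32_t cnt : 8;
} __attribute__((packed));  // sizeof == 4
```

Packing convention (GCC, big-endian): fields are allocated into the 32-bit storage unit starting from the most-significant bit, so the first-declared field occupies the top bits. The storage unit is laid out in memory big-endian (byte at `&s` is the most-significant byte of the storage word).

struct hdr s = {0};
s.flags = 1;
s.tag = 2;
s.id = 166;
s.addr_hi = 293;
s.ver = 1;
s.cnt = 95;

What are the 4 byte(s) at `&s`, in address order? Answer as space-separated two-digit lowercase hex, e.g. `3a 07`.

[31+:1] flags=1 & 0x1 = 0x1; word=0x80000000
[28+:3] tag=2 & 0x7 = 0x2; word=0xa0000000
[20+:8] id=166 & 0xff = 0xa6; word=0xaa600000
[9+:11] addr_hi=293 & 0x7ff = 0x125; word=0xaa624a00
[8+:1] ver=1 & 0x1 = 0x1; word=0xaa624b00
[0+:8] cnt=95 & 0xff = 0x5f; word=0xaa624b5f
word = 0xaa624b5f → big-endian bytes:
  [0]=0xaa  [1]=0x62  [2]=0x4b  [3]=0x5f

aa 62 4b 5f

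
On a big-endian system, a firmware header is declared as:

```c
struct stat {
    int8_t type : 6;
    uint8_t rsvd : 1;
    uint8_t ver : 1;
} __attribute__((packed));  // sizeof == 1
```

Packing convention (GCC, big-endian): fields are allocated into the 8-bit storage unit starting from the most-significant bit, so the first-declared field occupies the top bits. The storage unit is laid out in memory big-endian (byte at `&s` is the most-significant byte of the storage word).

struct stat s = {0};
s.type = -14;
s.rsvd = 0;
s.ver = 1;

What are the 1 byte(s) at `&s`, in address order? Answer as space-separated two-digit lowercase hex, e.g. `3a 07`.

type (6b) val=-14 bits=0x32 at bit 2: 0xc8
rsvd (1b) val=0 bits=0x0 at bit 1: 0xc8
ver (1b) val=1 bits=0x1 at bit 0: 0xc9
word = 0xc9 → big-endian bytes:
  [0]=0xc9

c9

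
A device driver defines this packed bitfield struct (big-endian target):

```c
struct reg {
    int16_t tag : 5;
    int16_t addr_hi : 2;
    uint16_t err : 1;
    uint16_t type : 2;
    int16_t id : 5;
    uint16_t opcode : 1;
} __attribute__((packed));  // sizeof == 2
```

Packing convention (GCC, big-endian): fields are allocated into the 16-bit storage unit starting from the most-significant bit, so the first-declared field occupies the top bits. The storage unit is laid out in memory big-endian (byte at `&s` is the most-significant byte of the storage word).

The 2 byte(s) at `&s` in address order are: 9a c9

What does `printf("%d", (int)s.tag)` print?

[0]=0x9a [1]=0xc9 (big-endian) → word 0x9ac9
tag [11+:5] = (word>>11) & 0x1f = 19  ←
addr_hi [9+:2] = (word>>9) & 0x3 = 1
err [8+:1] = (word>>8) & 0x1 = 0
type [6+:2] = (word>>6) & 0x3 = 3
id [1+:5] = (word>>1) & 0x1f = 4
opcode [0+:1] = (word>>0) & 0x1 = 1
tag signed 5b, MSB=1: 19 - 32 = -13

-13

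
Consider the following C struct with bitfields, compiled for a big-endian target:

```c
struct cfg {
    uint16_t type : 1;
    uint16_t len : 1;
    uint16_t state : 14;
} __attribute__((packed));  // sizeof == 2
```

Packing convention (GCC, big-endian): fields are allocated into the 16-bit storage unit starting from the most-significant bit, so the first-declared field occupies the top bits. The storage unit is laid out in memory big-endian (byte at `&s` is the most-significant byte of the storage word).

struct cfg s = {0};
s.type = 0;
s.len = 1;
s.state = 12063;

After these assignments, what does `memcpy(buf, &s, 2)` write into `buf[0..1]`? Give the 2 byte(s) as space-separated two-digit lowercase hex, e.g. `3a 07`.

[15+:1] type=0 & 0x1 = 0x0; word=0x0000
[14+:1] len=1 & 0x1 = 0x1; word=0x4000
[0+:14] state=12063 & 0x3fff = 0x2f1f; word=0x6f1f
word = 0x6f1f → big-endian bytes:
  [0]=0x6f  [1]=0x1f

6f 1f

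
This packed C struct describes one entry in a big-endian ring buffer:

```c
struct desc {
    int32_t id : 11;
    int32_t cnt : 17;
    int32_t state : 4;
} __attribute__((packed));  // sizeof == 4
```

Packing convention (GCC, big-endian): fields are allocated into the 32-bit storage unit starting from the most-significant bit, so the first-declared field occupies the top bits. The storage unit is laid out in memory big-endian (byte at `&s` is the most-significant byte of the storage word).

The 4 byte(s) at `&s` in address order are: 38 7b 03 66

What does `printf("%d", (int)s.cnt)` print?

-20426

[0]=0x38 [1]=0x7b [2]=0x03 [3]=0x66 (big-endian) → word 0x387b0366
id:11 @ bit 21 → (0x387b0366>>21)&0x7ff = 0x1c3
cnt:17 @ bit 4 → (0x387b0366>>4)&0x1ffff = 0x1b036  ←
state:4 @ bit 0 → (0x387b0366>>0)&0xf = 0x6
cnt signed 17b, MSB=1: 110646 - 131072 = -20426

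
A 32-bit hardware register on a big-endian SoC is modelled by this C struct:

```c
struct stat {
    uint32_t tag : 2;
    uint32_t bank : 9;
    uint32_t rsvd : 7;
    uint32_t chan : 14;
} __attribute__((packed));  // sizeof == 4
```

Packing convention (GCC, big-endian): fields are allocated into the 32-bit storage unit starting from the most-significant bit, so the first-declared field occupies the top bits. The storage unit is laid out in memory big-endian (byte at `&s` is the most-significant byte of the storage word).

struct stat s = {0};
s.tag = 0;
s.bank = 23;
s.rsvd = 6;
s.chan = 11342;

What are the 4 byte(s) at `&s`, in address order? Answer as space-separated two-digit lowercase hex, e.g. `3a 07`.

tag (2b) val=0 bits=0x0 at bit 30: 0x00000000
bank (9b) val=23 bits=0x17 at bit 21: 0x02e00000
rsvd (7b) val=6 bits=0x6 at bit 14: 0x02e18000
chan (14b) val=11342 bits=0x2c4e at bit 0: 0x02e1ac4e
word = 0x02e1ac4e → big-endian bytes:
  [0]=0x02  [1]=0xe1  [2]=0xac  [3]=0x4e

02 e1 ac 4e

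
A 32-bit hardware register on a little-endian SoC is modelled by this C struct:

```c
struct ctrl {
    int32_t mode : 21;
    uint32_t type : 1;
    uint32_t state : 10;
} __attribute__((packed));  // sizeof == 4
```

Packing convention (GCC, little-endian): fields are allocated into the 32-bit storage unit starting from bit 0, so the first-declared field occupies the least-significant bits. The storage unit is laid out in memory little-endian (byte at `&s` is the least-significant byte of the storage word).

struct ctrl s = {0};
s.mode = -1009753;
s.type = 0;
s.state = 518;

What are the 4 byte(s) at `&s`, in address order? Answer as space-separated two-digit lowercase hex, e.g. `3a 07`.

mode (21b) val=-1009753 bits=0x1097a7 at bit 0: 0x001097a7
type (1b) val=0 bits=0x0 at bit 21: 0x001097a7
state (10b) val=518 bits=0x206 at bit 22: 0x819097a7
word = 0x819097a7 → little-endian bytes:
  [0]=0xa7  [1]=0x97  [2]=0x90  [3]=0x81

a7 97 90 81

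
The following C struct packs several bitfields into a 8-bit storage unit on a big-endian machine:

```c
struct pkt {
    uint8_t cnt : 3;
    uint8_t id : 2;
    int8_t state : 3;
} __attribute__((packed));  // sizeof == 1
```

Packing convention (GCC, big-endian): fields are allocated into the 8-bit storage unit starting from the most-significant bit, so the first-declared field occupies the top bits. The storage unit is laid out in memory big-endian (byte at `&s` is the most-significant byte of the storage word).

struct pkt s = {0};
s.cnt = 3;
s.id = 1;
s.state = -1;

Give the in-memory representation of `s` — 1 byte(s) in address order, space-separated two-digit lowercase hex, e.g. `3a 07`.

cnt:3 = 3 → 0x3 << 5 → word 0x60
id:2 = 1 → 0x1 << 3 → word 0x68
state:3 = -1 → 0x7 << 0 → word 0x6f
word = 0x6f → big-endian bytes:
  [0]=0x6f

6f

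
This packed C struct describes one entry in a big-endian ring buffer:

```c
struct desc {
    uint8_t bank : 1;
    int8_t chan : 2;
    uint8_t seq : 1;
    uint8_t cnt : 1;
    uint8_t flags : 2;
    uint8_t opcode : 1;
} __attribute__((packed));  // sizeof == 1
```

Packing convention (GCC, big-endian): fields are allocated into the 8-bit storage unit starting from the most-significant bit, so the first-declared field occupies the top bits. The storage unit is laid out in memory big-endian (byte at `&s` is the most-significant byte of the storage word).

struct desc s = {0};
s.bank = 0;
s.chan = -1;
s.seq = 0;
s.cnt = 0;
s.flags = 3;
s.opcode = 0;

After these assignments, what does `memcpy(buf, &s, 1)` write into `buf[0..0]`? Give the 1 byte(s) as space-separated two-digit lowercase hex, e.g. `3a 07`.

66

bank (1b) val=0 bits=0x0 at bit 7: 0x00
chan (2b) val=-1 bits=0x3 at bit 5: 0x60
seq (1b) val=0 bits=0x0 at bit 4: 0x60
cnt (1b) val=0 bits=0x0 at bit 3: 0x60
flags (2b) val=3 bits=0x3 at bit 1: 0x66
opcode (1b) val=0 bits=0x0 at bit 0: 0x66
word = 0x66 → big-endian bytes:
  [0]=0x66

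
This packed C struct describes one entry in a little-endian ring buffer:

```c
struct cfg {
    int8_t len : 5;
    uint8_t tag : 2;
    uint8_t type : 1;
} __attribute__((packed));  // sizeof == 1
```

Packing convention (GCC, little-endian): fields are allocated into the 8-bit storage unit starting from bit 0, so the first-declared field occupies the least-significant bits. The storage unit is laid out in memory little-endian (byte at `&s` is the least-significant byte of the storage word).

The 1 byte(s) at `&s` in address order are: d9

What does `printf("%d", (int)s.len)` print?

-7

[0]=0xd9 (little-endian) → word 0xd9
len [0+:5] = (word>>0) & 0x1f = 25  ←
tag [5+:2] = (word>>5) & 0x3 = 2
type [7+:1] = (word>>7) & 0x1 = 1
len signed 5b, MSB=1: 25 - 32 = -7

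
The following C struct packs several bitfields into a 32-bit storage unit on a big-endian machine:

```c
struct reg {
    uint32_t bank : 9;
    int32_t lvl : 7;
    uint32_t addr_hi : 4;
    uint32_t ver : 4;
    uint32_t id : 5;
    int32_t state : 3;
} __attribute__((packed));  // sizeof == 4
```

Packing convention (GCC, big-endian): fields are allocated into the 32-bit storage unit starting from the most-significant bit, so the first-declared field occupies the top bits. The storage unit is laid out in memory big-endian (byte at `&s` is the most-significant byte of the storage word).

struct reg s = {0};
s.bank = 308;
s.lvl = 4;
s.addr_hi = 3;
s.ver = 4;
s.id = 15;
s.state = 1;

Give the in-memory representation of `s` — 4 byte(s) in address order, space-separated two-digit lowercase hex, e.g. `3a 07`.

9a 04 34 79

bank:9 = 308 → 0x134 << 23 → word 0x9a000000
lvl:7 = 4 → 0x4 << 16 → word 0x9a040000
addr_hi:4 = 3 → 0x3 << 12 → word 0x9a043000
ver:4 = 4 → 0x4 << 8 → word 0x9a043400
id:5 = 15 → 0xf << 3 → word 0x9a043478
state:3 = 1 → 0x1 << 0 → word 0x9a043479
word = 0x9a043479 → big-endian bytes:
  [0]=0x9a  [1]=0x04  [2]=0x34  [3]=0x79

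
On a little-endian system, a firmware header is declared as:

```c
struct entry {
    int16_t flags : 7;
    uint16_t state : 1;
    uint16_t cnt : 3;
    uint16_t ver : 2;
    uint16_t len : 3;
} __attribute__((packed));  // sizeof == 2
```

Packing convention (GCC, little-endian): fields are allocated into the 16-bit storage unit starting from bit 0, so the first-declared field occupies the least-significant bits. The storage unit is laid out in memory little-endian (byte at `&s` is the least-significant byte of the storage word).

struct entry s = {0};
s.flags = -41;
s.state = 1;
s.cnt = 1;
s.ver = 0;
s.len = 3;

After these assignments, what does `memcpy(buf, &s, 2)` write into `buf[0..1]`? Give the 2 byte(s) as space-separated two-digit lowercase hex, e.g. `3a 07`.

d7 61

flags:7 = -41 → 0x57 << 0 → word 0x0057
state:1 = 1 → 0x1 << 7 → word 0x00d7
cnt:3 = 1 → 0x1 << 8 → word 0x01d7
ver:2 = 0 → 0x0 << 11 → word 0x01d7
len:3 = 3 → 0x3 << 13 → word 0x61d7
word = 0x61d7 → little-endian bytes:
  [0]=0xd7  [1]=0x61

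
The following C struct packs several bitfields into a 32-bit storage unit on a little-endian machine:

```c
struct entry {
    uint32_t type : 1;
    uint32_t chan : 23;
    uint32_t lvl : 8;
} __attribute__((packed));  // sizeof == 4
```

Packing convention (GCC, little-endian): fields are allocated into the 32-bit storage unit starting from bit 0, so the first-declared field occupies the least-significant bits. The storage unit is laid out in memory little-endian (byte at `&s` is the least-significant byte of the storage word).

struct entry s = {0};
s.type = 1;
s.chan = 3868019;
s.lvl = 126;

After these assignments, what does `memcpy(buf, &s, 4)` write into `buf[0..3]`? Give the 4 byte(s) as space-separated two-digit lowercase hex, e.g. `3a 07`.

type (1b) val=1 bits=0x1 at bit 0: 0x00000001
chan (23b) val=3868019 bits=0x3b0573 at bit 1: 0x00760ae7
lvl (8b) val=126 bits=0x7e at bit 24: 0x7e760ae7
word = 0x7e760ae7 → little-endian bytes:
  [0]=0xe7  [1]=0x0a  [2]=0x76  [3]=0x7e

e7 0a 76 7e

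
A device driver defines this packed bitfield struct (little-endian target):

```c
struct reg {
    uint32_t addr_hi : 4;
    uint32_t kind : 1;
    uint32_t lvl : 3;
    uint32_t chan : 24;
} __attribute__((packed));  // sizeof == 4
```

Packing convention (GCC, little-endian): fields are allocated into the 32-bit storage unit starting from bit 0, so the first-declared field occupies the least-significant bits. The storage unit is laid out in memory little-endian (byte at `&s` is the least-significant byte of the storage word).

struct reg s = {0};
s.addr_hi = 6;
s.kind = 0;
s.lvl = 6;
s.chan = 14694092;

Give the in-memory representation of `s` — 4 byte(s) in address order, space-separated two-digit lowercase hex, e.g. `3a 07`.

addr_hi (4b) val=6 bits=0x6 at bit 0: 0x00000006
kind (1b) val=0 bits=0x0 at bit 4: 0x00000006
lvl (3b) val=6 bits=0x6 at bit 5: 0x000000c6
chan (24b) val=14694092 bits=0xe036cc at bit 8: 0xe036ccc6
word = 0xe036ccc6 → little-endian bytes:
  [0]=0xc6  [1]=0xcc  [2]=0x36  [3]=0xe0

c6 cc 36 e0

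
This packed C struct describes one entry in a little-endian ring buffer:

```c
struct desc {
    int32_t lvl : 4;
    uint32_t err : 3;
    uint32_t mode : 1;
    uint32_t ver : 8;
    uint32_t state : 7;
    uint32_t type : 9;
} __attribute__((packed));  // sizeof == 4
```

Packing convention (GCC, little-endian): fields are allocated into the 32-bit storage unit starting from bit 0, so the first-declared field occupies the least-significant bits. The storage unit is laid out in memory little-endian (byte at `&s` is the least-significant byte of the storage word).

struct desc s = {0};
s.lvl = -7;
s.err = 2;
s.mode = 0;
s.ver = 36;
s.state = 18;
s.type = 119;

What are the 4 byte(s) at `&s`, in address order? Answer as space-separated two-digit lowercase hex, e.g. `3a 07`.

lvl (4b) val=-7 bits=0x9 at bit 0: 0x00000009
err (3b) val=2 bits=0x2 at bit 4: 0x00000029
mode (1b) val=0 bits=0x0 at bit 7: 0x00000029
ver (8b) val=36 bits=0x24 at bit 8: 0x00002429
state (7b) val=18 bits=0x12 at bit 16: 0x00122429
type (9b) val=119 bits=0x77 at bit 23: 0x3b922429
word = 0x3b922429 → little-endian bytes:
  [0]=0x29  [1]=0x24  [2]=0x92  [3]=0x3b

29 24 92 3b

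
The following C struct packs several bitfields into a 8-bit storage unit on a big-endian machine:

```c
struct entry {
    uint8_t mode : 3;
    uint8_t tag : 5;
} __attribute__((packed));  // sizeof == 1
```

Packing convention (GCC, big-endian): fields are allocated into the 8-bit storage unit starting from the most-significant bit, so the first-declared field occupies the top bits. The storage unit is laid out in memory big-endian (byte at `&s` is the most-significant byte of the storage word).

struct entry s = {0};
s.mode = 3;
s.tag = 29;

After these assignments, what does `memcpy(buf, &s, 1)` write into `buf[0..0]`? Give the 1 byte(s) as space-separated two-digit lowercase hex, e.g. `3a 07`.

7d

mode:3 = 3 → 0x3 << 5 → word 0x60
tag:5 = 29 → 0x1d << 0 → word 0x7d
word = 0x7d → big-endian bytes:
  [0]=0x7d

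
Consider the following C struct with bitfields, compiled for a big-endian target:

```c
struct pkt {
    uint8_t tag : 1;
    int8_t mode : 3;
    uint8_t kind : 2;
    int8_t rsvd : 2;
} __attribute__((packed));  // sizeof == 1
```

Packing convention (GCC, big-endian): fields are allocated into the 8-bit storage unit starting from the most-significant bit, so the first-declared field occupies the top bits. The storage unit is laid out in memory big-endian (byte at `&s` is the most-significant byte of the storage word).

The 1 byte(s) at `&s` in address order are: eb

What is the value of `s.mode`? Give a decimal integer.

-2

[0]=0xeb (big-endian) → word 0xeb
tag:1 @ bit 7 → (0xeb>>7)&0x1 = 0x1
mode:3 @ bit 4 → (0xeb>>4)&0x7 = 0x6  ←
kind:2 @ bit 2 → (0xeb>>2)&0x3 = 0x2
rsvd:2 @ bit 0 → (0xeb>>0)&0x3 = 0x3
mode signed 3b, MSB=1: 6 - 8 = -2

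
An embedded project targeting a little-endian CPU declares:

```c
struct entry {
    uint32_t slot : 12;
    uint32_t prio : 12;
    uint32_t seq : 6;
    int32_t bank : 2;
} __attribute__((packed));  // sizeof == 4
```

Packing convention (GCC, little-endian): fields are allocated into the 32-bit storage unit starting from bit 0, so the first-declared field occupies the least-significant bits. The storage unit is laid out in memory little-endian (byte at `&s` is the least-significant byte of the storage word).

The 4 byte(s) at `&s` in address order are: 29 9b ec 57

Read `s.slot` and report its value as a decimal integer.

[0]=0x29 [1]=0x9b [2]=0xec [3]=0x57 (little-endian) → word 0x57ec9b29
slot [0+:12] = (word>>0) & 0xfff = 2857  ←
prio [12+:12] = (word>>12) & 0xfff = 3785
seq [24+:6] = (word>>24) & 0x3f = 23
bank [30+:2] = (word>>30) & 0x3 = 1

2857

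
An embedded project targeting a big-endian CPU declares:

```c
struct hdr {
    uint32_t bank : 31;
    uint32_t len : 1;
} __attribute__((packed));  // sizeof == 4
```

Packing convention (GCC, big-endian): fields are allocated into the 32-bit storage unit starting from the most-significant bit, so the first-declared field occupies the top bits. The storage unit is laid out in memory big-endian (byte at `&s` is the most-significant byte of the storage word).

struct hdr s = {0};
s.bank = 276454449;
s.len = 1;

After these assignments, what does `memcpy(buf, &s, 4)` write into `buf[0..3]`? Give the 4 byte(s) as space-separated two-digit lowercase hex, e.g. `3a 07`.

bank (31b) val=276454449 bits=0x107a5c31 at bit 1: 0x20f4b862
len (1b) val=1 bits=0x1 at bit 0: 0x20f4b863
word = 0x20f4b863 → big-endian bytes:
  [0]=0x20  [1]=0xf4  [2]=0xb8  [3]=0x63

20 f4 b8 63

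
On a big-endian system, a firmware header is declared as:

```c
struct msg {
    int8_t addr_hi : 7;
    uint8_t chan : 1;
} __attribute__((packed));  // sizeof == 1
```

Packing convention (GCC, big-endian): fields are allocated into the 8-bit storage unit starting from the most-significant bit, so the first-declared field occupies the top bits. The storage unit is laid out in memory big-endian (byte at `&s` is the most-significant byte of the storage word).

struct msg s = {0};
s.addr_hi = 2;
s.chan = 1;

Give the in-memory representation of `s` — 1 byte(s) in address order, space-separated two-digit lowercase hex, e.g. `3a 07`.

addr_hi (7b) val=2 bits=0x2 at bit 1: 0x04
chan (1b) val=1 bits=0x1 at bit 0: 0x05
word = 0x05 → big-endian bytes:
  [0]=0x05

05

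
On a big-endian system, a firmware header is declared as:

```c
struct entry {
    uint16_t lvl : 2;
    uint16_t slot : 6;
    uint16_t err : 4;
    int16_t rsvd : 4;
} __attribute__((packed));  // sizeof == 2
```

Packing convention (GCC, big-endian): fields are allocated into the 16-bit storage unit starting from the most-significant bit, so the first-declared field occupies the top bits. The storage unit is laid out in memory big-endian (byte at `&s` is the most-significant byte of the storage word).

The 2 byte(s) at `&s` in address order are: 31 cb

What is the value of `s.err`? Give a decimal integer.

[0]=0x31 [1]=0xcb (big-endian) → word 0x31cb
lvl [14+:2] = (word>>14) & 0x3 = 0
slot [8+:6] = (word>>8) & 0x3f = 49
err [4+:4] = (word>>4) & 0xf = 12  ←
rsvd [0+:4] = (word>>0) & 0xf = 11

12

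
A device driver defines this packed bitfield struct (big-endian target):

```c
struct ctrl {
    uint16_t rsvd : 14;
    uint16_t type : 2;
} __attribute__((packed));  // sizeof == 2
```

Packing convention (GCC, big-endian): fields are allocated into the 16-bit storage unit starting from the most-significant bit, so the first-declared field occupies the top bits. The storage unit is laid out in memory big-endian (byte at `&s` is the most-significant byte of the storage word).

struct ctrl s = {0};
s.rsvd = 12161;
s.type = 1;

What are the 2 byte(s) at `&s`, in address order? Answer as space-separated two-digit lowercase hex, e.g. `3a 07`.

be 05

[2+:14] rsvd=12161 & 0x3fff = 0x2f81; word=0xbe04
[0+:2] type=1 & 0x3 = 0x1; word=0xbe05
word = 0xbe05 → big-endian bytes:
  [0]=0xbe  [1]=0x05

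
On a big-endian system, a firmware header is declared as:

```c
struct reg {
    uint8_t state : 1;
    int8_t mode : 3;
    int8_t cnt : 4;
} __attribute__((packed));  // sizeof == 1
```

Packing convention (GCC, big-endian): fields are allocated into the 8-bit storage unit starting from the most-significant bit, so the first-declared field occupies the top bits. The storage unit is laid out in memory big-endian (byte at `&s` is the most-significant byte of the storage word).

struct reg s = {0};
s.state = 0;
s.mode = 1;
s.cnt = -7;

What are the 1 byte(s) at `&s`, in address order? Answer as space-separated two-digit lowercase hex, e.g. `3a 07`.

state:1 = 0 → 0x0 << 7 → word 0x00
mode:3 = 1 → 0x1 << 4 → word 0x10
cnt:4 = -7 → 0x9 << 0 → word 0x19
word = 0x19 → big-endian bytes:
  [0]=0x19

19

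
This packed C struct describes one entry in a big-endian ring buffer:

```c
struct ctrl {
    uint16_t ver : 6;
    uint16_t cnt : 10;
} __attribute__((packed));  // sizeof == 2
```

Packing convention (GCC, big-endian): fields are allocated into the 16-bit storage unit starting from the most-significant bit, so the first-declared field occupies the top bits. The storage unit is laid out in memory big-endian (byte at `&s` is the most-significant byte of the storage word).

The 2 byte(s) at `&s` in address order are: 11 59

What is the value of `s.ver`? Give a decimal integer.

[0]=0x11 [1]=0x59 (big-endian) → word 0x1159
ver [10+:6] = (word>>10) & 0x3f = 4  ←
cnt [0+:10] = (word>>0) & 0x3ff = 345

4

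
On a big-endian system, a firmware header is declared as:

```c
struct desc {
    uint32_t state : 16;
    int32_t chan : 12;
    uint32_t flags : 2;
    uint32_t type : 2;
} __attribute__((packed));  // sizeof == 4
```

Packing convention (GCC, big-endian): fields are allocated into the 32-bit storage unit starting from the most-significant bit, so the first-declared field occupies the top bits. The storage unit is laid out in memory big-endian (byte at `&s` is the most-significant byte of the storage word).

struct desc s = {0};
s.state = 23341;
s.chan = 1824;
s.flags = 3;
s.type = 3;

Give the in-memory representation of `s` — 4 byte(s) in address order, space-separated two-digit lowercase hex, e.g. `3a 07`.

5b 2d 72 0f

[16+:16] state=23341 & 0xffff = 0x5b2d; word=0x5b2d0000
[4+:12] chan=1824 & 0xfff = 0x720; word=0x5b2d7200
[2+:2] flags=3 & 0x3 = 0x3; word=0x5b2d720c
[0+:2] type=3 & 0x3 = 0x3; word=0x5b2d720f
word = 0x5b2d720f → big-endian bytes:
  [0]=0x5b  [1]=0x2d  [2]=0x72  [3]=0x0f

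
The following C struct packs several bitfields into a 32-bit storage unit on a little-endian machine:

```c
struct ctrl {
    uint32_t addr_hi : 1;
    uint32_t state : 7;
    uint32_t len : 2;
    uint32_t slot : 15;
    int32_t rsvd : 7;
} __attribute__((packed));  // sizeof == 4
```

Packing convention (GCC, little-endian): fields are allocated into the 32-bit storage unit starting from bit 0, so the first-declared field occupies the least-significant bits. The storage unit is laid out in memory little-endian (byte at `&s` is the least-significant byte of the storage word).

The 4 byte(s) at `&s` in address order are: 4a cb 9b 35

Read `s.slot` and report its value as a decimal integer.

[0]=0x4a [1]=0xcb [2]=0x9b [3]=0x35 (little-endian) → word 0x359bcb4a
addr_hi:1 @ bit 0 → (0x359bcb4a>>0)&0x1 = 0x0
state:7 @ bit 1 → (0x359bcb4a>>1)&0x7f = 0x25
len:2 @ bit 8 → (0x359bcb4a>>8)&0x3 = 0x3
slot:15 @ bit 10 → (0x359bcb4a>>10)&0x7fff = 0x66f2  ←
rsvd:7 @ bit 25 → (0x359bcb4a>>25)&0x7f = 0x1a

26354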